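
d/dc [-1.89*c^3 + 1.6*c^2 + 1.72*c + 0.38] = -5.67*c^2 + 3.2*c + 1.72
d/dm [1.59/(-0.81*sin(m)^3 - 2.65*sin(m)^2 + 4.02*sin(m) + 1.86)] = (3.8637*sin(m)^2 + 8.427*sin(m) - 6.3918)*cos(m)/(0.81*sin(m)^3 + 2.65*sin(m)^2 - 4.02*sin(m) - 1.86)^2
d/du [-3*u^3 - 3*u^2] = 3*u*(-3*u - 2)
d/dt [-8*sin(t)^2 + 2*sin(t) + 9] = 2*(1 - 8*sin(t))*cos(t)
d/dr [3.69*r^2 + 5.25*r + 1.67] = 7.38*r + 5.25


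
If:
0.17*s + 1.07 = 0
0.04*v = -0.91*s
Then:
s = -6.29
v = 143.19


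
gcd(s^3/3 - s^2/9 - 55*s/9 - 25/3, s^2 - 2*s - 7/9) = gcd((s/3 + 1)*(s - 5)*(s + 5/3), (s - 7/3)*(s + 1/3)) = 1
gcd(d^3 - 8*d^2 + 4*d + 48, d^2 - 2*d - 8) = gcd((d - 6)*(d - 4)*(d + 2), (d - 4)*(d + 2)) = d^2 - 2*d - 8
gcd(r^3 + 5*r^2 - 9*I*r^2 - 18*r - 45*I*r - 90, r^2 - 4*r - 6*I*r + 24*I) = r - 6*I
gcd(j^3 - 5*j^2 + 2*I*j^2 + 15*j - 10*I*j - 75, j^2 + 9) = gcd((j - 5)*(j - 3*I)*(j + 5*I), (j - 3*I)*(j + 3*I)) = j - 3*I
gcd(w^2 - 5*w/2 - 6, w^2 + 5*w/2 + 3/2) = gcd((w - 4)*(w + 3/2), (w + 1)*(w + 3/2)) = w + 3/2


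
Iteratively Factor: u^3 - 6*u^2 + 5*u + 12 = (u - 4)*(u^2 - 2*u - 3) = (u - 4)*(u - 3)*(u + 1)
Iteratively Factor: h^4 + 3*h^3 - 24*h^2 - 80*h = (h)*(h^3 + 3*h^2 - 24*h - 80) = h*(h - 5)*(h^2 + 8*h + 16) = h*(h - 5)*(h + 4)*(h + 4)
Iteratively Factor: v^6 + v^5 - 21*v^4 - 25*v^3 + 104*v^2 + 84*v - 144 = (v + 3)*(v^5 - 2*v^4 - 15*v^3 + 20*v^2 + 44*v - 48) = (v - 1)*(v + 3)*(v^4 - v^3 - 16*v^2 + 4*v + 48) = (v - 1)*(v + 2)*(v + 3)*(v^3 - 3*v^2 - 10*v + 24) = (v - 1)*(v + 2)*(v + 3)^2*(v^2 - 6*v + 8) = (v - 4)*(v - 1)*(v + 2)*(v + 3)^2*(v - 2)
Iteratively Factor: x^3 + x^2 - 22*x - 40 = (x - 5)*(x^2 + 6*x + 8) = (x - 5)*(x + 2)*(x + 4)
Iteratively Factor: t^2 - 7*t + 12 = (t - 3)*(t - 4)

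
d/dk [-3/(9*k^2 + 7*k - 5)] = 3*(18*k + 7)/(9*k^2 + 7*k - 5)^2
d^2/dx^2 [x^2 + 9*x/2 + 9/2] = 2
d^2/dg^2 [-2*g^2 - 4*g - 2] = -4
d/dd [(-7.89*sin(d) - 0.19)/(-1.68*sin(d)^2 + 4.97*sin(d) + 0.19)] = (-0.638400000000004*sin(d) + 6.6276*cos(2*d) - 7.1824)*cos(d)/(-1.68*sin(d)^2 + 4.97*sin(d) + 0.19)^2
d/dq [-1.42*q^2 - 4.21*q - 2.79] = -2.84*q - 4.21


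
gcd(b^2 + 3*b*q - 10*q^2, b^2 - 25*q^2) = b + 5*q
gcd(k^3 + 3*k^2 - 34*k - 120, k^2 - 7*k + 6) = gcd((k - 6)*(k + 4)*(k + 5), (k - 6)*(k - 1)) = k - 6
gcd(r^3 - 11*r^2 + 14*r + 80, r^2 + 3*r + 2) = r + 2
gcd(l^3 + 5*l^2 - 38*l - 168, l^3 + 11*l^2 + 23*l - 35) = l + 7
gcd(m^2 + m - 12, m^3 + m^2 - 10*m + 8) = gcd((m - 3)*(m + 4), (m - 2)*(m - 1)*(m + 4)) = m + 4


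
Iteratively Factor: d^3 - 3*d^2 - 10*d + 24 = (d + 3)*(d^2 - 6*d + 8) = (d - 4)*(d + 3)*(d - 2)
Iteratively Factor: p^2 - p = (p)*(p - 1)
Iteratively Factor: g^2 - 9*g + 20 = (g - 5)*(g - 4)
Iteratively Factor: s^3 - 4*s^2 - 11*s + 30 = (s - 5)*(s^2 + s - 6) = (s - 5)*(s - 2)*(s + 3)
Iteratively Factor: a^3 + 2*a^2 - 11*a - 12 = (a - 3)*(a^2 + 5*a + 4) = (a - 3)*(a + 1)*(a + 4)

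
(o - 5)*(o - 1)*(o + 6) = o^3 - 31*o + 30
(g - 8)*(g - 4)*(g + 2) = g^3 - 10*g^2 + 8*g + 64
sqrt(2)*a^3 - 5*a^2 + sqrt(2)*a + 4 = (a - 2*sqrt(2))*(a - sqrt(2))*(sqrt(2)*a + 1)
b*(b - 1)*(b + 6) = b^3 + 5*b^2 - 6*b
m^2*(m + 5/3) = m^3 + 5*m^2/3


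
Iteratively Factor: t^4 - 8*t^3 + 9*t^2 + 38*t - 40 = (t - 5)*(t^3 - 3*t^2 - 6*t + 8) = (t - 5)*(t - 1)*(t^2 - 2*t - 8) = (t - 5)*(t - 4)*(t - 1)*(t + 2)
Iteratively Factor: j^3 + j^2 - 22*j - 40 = (j + 2)*(j^2 - j - 20) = (j - 5)*(j + 2)*(j + 4)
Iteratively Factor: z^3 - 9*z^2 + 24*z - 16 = (z - 4)*(z^2 - 5*z + 4) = (z - 4)^2*(z - 1)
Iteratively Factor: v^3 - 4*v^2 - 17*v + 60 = (v - 5)*(v^2 + v - 12) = (v - 5)*(v - 3)*(v + 4)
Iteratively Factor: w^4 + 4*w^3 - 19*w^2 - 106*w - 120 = (w + 2)*(w^3 + 2*w^2 - 23*w - 60) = (w + 2)*(w + 4)*(w^2 - 2*w - 15) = (w - 5)*(w + 2)*(w + 4)*(w + 3)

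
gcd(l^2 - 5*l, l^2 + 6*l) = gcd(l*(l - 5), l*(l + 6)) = l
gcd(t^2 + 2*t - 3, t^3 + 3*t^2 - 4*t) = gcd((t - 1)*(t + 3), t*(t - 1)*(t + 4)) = t - 1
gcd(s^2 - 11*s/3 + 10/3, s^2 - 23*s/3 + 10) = s - 5/3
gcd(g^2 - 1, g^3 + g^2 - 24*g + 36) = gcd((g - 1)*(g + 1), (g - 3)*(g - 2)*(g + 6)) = 1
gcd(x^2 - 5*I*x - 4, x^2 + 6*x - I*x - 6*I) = x - I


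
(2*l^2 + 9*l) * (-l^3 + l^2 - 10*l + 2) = -2*l^5 - 7*l^4 - 11*l^3 - 86*l^2 + 18*l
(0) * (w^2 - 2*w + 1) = 0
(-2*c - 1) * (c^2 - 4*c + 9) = -2*c^3 + 7*c^2 - 14*c - 9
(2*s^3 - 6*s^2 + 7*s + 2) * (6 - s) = -2*s^4 + 18*s^3 - 43*s^2 + 40*s + 12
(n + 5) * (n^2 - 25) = n^3 + 5*n^2 - 25*n - 125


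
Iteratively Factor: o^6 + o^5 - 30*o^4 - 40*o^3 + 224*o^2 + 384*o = (o + 3)*(o^5 - 2*o^4 - 24*o^3 + 32*o^2 + 128*o) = (o + 3)*(o + 4)*(o^4 - 6*o^3 + 32*o) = (o - 4)*(o + 3)*(o + 4)*(o^3 - 2*o^2 - 8*o) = (o - 4)*(o + 2)*(o + 3)*(o + 4)*(o^2 - 4*o) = o*(o - 4)*(o + 2)*(o + 3)*(o + 4)*(o - 4)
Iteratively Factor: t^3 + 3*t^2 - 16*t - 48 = (t + 4)*(t^2 - t - 12) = (t - 4)*(t + 4)*(t + 3)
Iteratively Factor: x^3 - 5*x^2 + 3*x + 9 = (x - 3)*(x^2 - 2*x - 3) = (x - 3)^2*(x + 1)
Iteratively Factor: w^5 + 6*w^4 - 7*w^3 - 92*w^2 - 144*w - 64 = (w + 4)*(w^4 + 2*w^3 - 15*w^2 - 32*w - 16) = (w + 1)*(w + 4)*(w^3 + w^2 - 16*w - 16) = (w - 4)*(w + 1)*(w + 4)*(w^2 + 5*w + 4) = (w - 4)*(w + 1)*(w + 4)^2*(w + 1)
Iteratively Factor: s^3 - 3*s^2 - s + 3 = (s + 1)*(s^2 - 4*s + 3) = (s - 3)*(s + 1)*(s - 1)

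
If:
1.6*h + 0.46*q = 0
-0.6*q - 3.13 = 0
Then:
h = 1.50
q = -5.22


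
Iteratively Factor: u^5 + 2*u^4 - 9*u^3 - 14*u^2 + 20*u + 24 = (u + 2)*(u^4 - 9*u^2 + 4*u + 12) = (u + 2)*(u + 3)*(u^3 - 3*u^2 + 4) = (u - 2)*(u + 2)*(u + 3)*(u^2 - u - 2) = (u - 2)^2*(u + 2)*(u + 3)*(u + 1)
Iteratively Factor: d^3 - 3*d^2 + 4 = (d - 2)*(d^2 - d - 2) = (d - 2)^2*(d + 1)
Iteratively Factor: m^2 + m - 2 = (m - 1)*(m + 2)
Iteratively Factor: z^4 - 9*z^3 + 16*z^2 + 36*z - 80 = (z - 5)*(z^3 - 4*z^2 - 4*z + 16) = (z - 5)*(z - 4)*(z^2 - 4) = (z - 5)*(z - 4)*(z - 2)*(z + 2)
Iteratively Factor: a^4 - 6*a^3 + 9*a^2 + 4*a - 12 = (a - 2)*(a^3 - 4*a^2 + a + 6) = (a - 2)^2*(a^2 - 2*a - 3) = (a - 2)^2*(a + 1)*(a - 3)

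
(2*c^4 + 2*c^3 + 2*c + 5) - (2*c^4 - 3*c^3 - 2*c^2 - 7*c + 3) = 5*c^3 + 2*c^2 + 9*c + 2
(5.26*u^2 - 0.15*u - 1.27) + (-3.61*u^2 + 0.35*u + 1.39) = 1.65*u^2 + 0.2*u + 0.12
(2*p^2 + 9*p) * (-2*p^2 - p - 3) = -4*p^4 - 20*p^3 - 15*p^2 - 27*p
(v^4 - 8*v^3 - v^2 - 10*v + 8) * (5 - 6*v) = -6*v^5 + 53*v^4 - 34*v^3 + 55*v^2 - 98*v + 40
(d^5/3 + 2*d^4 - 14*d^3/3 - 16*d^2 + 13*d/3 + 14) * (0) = 0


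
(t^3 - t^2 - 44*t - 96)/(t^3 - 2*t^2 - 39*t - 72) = (t + 4)/(t + 3)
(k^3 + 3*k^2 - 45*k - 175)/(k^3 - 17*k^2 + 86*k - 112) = (k^2 + 10*k + 25)/(k^2 - 10*k + 16)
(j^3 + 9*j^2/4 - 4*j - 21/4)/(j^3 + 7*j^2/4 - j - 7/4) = (4*j^2 + 5*j - 21)/(4*j^2 + 3*j - 7)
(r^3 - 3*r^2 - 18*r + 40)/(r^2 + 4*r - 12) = (r^2 - r - 20)/(r + 6)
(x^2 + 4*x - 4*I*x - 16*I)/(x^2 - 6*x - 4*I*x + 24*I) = (x + 4)/(x - 6)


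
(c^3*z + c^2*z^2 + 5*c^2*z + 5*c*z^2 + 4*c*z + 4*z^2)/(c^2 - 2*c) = z*(c^3 + c^2*z + 5*c^2 + 5*c*z + 4*c + 4*z)/(c*(c - 2))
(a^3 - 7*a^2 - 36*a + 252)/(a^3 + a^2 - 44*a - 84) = (a - 6)/(a + 2)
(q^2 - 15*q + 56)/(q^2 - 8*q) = (q - 7)/q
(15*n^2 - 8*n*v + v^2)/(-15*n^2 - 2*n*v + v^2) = (-3*n + v)/(3*n + v)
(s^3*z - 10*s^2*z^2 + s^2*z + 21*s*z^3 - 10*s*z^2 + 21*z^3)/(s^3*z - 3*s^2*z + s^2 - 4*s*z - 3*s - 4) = z*(s^2 - 10*s*z + 21*z^2)/(s^2*z - 4*s*z + s - 4)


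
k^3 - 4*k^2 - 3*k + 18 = (k - 3)^2*(k + 2)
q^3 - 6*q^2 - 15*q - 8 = (q - 8)*(q + 1)^2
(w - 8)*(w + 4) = w^2 - 4*w - 32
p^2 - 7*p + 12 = (p - 4)*(p - 3)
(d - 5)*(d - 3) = d^2 - 8*d + 15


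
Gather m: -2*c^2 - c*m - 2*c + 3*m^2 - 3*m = -2*c^2 - 2*c + 3*m^2 + m*(-c - 3)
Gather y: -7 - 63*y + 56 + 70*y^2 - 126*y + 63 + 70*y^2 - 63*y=140*y^2 - 252*y + 112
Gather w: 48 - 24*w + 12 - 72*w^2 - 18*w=-72*w^2 - 42*w + 60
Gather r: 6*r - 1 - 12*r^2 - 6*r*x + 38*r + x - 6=-12*r^2 + r*(44 - 6*x) + x - 7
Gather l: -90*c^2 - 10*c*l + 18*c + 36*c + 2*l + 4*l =-90*c^2 + 54*c + l*(6 - 10*c)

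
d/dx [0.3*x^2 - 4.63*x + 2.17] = 0.6*x - 4.63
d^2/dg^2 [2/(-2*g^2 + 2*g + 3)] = 8*(-2*g^2 + 2*g + 2*(2*g - 1)^2 + 3)/(-2*g^2 + 2*g + 3)^3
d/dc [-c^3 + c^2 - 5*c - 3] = -3*c^2 + 2*c - 5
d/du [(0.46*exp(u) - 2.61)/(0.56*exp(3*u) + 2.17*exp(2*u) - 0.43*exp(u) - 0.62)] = (-0.5152*exp(3*u) + 3.3866*exp(2*u) + 11.3274*exp(u) - 1.4075)*exp(u)/(0.3136*exp(6*u) + 2.4304*exp(5*u) + 4.2273*exp(4*u) - 2.5606*exp(3*u) - 2.5059*exp(2*u) + 0.5332*exp(u) + 0.3844)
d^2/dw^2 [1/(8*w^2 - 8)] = (3*w^2 + 1)/(4*(w^2 - 1)^3)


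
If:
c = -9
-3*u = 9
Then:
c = -9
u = -3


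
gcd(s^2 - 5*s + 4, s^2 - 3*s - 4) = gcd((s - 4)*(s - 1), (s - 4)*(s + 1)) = s - 4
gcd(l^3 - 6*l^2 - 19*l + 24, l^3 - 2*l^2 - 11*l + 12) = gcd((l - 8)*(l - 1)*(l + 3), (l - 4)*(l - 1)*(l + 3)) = l^2 + 2*l - 3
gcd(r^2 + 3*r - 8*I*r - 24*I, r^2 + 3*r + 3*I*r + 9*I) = r + 3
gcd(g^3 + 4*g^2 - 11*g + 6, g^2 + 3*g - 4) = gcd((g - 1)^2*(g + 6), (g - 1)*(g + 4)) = g - 1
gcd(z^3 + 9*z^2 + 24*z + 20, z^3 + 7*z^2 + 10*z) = z^2 + 7*z + 10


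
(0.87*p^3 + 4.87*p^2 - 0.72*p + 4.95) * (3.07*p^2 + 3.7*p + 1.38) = 2.6709*p^5 + 18.1699*p^4 + 17.0092*p^3 + 19.2531*p^2 + 17.3214*p + 6.831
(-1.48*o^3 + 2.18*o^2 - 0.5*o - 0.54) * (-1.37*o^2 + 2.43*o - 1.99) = 2.0276*o^5 - 6.583*o^4 + 8.9276*o^3 - 4.8134*o^2 - 0.3172*o + 1.0746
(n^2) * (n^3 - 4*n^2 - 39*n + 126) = n^5 - 4*n^4 - 39*n^3 + 126*n^2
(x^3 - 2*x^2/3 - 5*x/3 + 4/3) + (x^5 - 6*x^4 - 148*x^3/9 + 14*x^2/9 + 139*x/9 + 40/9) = x^5 - 6*x^4 - 139*x^3/9 + 8*x^2/9 + 124*x/9 + 52/9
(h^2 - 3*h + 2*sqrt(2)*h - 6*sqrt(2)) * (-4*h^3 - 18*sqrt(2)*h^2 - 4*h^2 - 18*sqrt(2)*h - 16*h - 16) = -4*h^5 - 26*sqrt(2)*h^4 + 8*h^4 - 76*h^3 + 52*sqrt(2)*h^3 + 46*sqrt(2)*h^2 + 176*h^2 + 64*sqrt(2)*h + 264*h + 96*sqrt(2)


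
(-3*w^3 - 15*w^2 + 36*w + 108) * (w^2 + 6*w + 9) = -3*w^5 - 33*w^4 - 81*w^3 + 189*w^2 + 972*w + 972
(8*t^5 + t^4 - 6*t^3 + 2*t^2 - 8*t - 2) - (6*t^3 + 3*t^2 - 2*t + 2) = 8*t^5 + t^4 - 12*t^3 - t^2 - 6*t - 4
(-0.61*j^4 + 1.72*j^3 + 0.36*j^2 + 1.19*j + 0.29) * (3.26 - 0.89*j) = 0.5429*j^5 - 3.5194*j^4 + 5.2868*j^3 + 0.1145*j^2 + 3.6213*j + 0.9454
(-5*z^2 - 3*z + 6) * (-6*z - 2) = 30*z^3 + 28*z^2 - 30*z - 12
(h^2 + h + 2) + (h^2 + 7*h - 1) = 2*h^2 + 8*h + 1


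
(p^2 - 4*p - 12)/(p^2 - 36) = (p + 2)/(p + 6)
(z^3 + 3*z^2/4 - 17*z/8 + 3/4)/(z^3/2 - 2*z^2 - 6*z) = (8*z^2 - 10*z + 3)/(4*z*(z - 6))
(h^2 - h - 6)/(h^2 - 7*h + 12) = (h + 2)/(h - 4)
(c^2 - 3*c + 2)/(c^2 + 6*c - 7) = (c - 2)/(c + 7)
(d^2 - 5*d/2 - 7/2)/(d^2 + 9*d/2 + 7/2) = (2*d - 7)/(2*d + 7)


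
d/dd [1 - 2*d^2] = -4*d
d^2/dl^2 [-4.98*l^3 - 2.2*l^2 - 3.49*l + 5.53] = -29.88*l - 4.4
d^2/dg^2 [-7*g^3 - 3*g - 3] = -42*g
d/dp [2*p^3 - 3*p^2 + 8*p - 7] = 6*p^2 - 6*p + 8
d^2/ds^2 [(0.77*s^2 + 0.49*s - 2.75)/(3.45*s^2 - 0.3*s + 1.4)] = (13.25835*s^3 - 218.70585*s^2 + 2.8773*s + 29.5)/(41.063625*s^6 - 10.71225*s^5 + 50.922*s^4 - 8.721*s^3 + 20.664*s^2 - 1.764*s + 2.744)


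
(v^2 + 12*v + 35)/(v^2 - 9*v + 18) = (v^2 + 12*v + 35)/(v^2 - 9*v + 18)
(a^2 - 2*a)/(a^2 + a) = (a - 2)/(a + 1)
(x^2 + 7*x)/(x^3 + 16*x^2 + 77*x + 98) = x/(x^2 + 9*x + 14)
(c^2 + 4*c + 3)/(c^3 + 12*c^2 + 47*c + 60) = (c + 1)/(c^2 + 9*c + 20)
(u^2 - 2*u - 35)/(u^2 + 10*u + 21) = (u^2 - 2*u - 35)/(u^2 + 10*u + 21)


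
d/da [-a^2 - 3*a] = -2*a - 3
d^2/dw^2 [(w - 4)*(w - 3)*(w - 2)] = 6*w - 18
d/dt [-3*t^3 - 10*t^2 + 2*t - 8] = -9*t^2 - 20*t + 2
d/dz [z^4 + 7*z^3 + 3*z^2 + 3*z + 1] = 4*z^3 + 21*z^2 + 6*z + 3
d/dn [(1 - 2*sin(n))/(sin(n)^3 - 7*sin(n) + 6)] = (4*sin(n)^3 - 3*sin(n)^2 - 5)*cos(n)/(sin(n)^3 - 7*sin(n) + 6)^2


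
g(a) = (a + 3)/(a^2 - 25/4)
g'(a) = -2*a*(a + 3)/(a^2 - 25/4)^2 + 1/(a^2 - 25/4) = 4*(4*a^2 - 8*a*(a + 3) - 25)/(4*a^2 - 25)^2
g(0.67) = -0.63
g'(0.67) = -0.32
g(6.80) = 0.25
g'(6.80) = -0.06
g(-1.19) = -0.37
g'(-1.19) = -0.02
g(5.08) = 0.41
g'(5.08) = -0.16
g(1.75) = -1.49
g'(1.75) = -1.95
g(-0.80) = -0.39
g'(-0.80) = -0.07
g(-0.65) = -0.40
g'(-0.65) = -0.08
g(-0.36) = -0.43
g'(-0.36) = -0.11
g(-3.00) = 0.00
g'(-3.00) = 0.36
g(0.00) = -0.48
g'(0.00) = -0.16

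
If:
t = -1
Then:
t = -1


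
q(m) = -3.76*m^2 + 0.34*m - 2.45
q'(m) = 0.34 - 7.52*m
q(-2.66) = -29.96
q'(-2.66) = 20.34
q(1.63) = -11.89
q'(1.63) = -11.92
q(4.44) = -75.06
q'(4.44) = -33.05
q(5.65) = -120.56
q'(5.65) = -42.15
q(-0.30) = -2.89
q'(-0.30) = 2.60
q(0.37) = -2.84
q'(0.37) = -2.44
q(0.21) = -2.54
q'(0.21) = -1.24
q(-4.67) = -86.04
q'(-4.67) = 35.46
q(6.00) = -135.77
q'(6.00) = -44.78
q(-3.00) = -37.31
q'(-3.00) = 22.90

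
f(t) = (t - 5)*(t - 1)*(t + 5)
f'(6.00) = 71.00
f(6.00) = 55.00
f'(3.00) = -4.00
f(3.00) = -32.00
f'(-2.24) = -5.47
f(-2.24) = 64.74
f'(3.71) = 8.87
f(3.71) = -30.45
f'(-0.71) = -22.07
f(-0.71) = 41.89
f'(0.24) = -25.31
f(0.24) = 18.96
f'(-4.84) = 54.96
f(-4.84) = 9.19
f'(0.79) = -24.71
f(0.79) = 5.12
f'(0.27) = -25.32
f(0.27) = 18.20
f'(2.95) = -4.79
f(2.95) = -31.78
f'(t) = (t - 5)*(t - 1) + (t - 5)*(t + 5) + (t - 1)*(t + 5) = 3*t^2 - 2*t - 25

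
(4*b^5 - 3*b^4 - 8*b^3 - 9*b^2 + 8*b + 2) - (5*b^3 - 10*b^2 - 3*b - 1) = 4*b^5 - 3*b^4 - 13*b^3 + b^2 + 11*b + 3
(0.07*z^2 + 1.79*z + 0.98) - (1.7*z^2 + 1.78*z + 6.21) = -1.63*z^2 + 0.01*z - 5.23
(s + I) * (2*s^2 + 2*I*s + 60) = 2*s^3 + 4*I*s^2 + 58*s + 60*I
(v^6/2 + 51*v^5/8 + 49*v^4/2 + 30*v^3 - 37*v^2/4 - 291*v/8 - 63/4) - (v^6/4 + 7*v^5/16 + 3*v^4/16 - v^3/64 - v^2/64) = v^6/4 + 95*v^5/16 + 389*v^4/16 + 1921*v^3/64 - 591*v^2/64 - 291*v/8 - 63/4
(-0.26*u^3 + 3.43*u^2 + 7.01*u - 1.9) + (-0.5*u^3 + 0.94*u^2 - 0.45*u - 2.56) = -0.76*u^3 + 4.37*u^2 + 6.56*u - 4.46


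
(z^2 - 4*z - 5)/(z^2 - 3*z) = (z^2 - 4*z - 5)/(z*(z - 3))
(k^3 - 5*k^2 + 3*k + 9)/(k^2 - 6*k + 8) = (k^3 - 5*k^2 + 3*k + 9)/(k^2 - 6*k + 8)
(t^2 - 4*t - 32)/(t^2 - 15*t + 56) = (t + 4)/(t - 7)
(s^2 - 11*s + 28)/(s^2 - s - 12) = (s - 7)/(s + 3)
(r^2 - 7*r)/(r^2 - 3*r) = (r - 7)/(r - 3)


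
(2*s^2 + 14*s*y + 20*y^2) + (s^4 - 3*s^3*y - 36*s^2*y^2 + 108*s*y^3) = s^4 - 3*s^3*y - 36*s^2*y^2 + 2*s^2 + 108*s*y^3 + 14*s*y + 20*y^2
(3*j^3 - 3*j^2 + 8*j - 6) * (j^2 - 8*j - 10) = 3*j^5 - 27*j^4 + 2*j^3 - 40*j^2 - 32*j + 60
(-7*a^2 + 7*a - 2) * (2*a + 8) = -14*a^3 - 42*a^2 + 52*a - 16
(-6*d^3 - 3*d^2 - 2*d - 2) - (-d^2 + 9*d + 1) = -6*d^3 - 2*d^2 - 11*d - 3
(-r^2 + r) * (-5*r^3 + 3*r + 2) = 5*r^5 - 5*r^4 - 3*r^3 + r^2 + 2*r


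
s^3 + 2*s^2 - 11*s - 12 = (s - 3)*(s + 1)*(s + 4)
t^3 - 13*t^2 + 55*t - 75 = (t - 5)^2*(t - 3)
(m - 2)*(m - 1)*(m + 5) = m^3 + 2*m^2 - 13*m + 10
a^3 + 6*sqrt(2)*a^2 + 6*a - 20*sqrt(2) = (a - sqrt(2))*(a + 2*sqrt(2))*(a + 5*sqrt(2))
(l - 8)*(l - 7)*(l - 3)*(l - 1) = l^4 - 19*l^3 + 119*l^2 - 269*l + 168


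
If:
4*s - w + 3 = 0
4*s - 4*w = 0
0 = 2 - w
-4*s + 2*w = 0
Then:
No Solution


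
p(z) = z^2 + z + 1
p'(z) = 2*z + 1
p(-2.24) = 3.78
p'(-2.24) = -3.48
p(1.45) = 4.55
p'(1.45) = 3.90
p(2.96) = 12.72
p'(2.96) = 6.92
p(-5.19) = 22.75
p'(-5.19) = -9.38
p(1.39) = 4.32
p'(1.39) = 3.78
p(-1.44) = 1.63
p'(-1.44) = -1.88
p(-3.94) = 12.58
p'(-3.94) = -6.88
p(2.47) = 9.57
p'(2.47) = 5.94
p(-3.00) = 7.00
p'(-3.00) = -5.00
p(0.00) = 1.00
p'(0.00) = 1.00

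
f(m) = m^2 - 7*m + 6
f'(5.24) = 3.48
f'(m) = 2*m - 7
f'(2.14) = -2.72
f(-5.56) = 75.83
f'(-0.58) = -8.16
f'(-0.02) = -7.04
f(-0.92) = 13.29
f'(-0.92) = -8.84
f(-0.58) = 10.40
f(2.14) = -4.40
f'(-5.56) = -18.12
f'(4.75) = 2.50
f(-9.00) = 150.00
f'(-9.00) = -25.00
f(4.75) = -4.69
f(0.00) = 6.00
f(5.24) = -3.22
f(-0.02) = 6.14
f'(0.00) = -7.00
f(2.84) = -5.81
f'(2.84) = -1.32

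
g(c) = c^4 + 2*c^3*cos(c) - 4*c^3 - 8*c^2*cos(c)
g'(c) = -2*c^3*sin(c) + 4*c^3 + 8*c^2*sin(c) + 6*c^2*cos(c) - 12*c^2 - 16*c*cos(c)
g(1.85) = -9.56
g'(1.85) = 0.90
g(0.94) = -5.73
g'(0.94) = -8.66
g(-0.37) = -0.89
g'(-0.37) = 4.01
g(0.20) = -0.33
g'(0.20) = -3.29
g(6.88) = 1163.42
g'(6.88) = 725.26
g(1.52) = -9.29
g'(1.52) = -2.76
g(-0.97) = -0.75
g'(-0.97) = -10.69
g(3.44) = -10.13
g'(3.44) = 1.67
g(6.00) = 570.26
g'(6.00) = 587.46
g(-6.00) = 1468.68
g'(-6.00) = -795.25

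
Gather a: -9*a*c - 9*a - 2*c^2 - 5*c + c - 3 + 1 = a*(-9*c - 9) - 2*c^2 - 4*c - 2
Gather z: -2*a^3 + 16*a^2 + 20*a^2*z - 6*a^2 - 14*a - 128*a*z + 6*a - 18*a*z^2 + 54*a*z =-2*a^3 + 10*a^2 - 18*a*z^2 - 8*a + z*(20*a^2 - 74*a)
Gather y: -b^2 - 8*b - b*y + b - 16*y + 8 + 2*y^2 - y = -b^2 - 7*b + 2*y^2 + y*(-b - 17) + 8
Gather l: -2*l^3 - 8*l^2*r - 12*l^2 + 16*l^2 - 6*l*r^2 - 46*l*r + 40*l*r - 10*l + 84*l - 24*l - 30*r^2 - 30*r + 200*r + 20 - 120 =-2*l^3 + l^2*(4 - 8*r) + l*(-6*r^2 - 6*r + 50) - 30*r^2 + 170*r - 100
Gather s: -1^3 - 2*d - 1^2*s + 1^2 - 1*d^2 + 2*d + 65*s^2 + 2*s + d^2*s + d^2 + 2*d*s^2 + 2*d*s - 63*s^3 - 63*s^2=-63*s^3 + s^2*(2*d + 2) + s*(d^2 + 2*d + 1)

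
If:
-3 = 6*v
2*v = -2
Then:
No Solution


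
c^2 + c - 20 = (c - 4)*(c + 5)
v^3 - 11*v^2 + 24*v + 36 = (v - 6)^2*(v + 1)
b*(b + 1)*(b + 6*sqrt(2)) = b^3 + b^2 + 6*sqrt(2)*b^2 + 6*sqrt(2)*b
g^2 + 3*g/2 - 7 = (g - 2)*(g + 7/2)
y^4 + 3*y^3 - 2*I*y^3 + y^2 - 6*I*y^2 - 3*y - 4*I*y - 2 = (y + 1)*(y + 2)*(y - I)^2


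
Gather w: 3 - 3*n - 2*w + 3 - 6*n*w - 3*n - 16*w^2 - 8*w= -6*n - 16*w^2 + w*(-6*n - 10) + 6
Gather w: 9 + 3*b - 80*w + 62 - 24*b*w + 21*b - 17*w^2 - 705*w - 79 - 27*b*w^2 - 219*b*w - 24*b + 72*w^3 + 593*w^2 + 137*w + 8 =72*w^3 + w^2*(576 - 27*b) + w*(-243*b - 648)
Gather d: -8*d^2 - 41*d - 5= -8*d^2 - 41*d - 5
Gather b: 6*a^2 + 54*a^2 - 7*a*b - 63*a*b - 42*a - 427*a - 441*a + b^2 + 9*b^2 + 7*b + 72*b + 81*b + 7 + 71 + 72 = 60*a^2 - 910*a + 10*b^2 + b*(160 - 70*a) + 150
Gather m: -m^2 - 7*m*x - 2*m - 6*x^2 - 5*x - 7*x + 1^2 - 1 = -m^2 + m*(-7*x - 2) - 6*x^2 - 12*x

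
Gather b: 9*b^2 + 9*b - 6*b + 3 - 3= 9*b^2 + 3*b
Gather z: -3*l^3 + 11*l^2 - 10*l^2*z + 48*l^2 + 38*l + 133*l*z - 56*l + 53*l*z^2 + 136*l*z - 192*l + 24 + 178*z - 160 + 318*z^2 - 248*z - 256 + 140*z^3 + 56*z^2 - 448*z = -3*l^3 + 59*l^2 - 210*l + 140*z^3 + z^2*(53*l + 374) + z*(-10*l^2 + 269*l - 518) - 392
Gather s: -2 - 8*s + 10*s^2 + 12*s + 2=10*s^2 + 4*s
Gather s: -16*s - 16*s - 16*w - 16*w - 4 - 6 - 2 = -32*s - 32*w - 12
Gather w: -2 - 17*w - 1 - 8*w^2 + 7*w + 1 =-8*w^2 - 10*w - 2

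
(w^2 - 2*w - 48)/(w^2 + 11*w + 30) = (w - 8)/(w + 5)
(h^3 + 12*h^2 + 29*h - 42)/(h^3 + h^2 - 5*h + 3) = (h^2 + 13*h + 42)/(h^2 + 2*h - 3)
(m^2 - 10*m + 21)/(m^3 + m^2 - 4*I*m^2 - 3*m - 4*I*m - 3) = (m^2 - 10*m + 21)/(m^3 + m^2*(1 - 4*I) - m*(3 + 4*I) - 3)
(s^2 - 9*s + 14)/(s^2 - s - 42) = (s - 2)/(s + 6)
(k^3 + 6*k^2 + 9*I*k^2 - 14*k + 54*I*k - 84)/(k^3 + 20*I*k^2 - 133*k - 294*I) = (k^2 + 2*k*(3 + I) + 12*I)/(k^2 + 13*I*k - 42)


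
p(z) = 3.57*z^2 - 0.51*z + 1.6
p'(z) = 7.14*z - 0.51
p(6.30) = 140.08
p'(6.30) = 44.47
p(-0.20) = 1.84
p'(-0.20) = -1.94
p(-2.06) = 17.80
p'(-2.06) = -15.22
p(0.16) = 1.61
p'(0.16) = 0.63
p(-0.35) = 2.22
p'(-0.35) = -3.01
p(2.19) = 17.61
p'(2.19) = 15.13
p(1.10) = 5.36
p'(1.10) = 7.34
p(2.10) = 16.27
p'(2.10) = 14.48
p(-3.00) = 35.26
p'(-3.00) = -21.93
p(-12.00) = 521.80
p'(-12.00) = -86.19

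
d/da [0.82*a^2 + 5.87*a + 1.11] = 1.64*a + 5.87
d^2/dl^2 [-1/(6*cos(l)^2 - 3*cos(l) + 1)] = 3*(-48*sin(l)^4 + 19*sin(l)^2 - 47*cos(l)/2 + 9*cos(3*l)/2 + 31)/(6*sin(l)^2 + 3*cos(l) - 7)^3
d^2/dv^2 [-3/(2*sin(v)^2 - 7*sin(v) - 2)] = 3*(-16*sin(v)^4 + 42*sin(v)^3 - 41*sin(v)^2 - 70*sin(v) + 106)/(7*sin(v) + cos(2*v) + 1)^3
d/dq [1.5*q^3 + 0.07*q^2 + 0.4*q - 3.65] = 4.5*q^2 + 0.14*q + 0.4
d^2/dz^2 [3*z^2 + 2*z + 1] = 6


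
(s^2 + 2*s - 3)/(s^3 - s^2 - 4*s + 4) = (s + 3)/(s^2 - 4)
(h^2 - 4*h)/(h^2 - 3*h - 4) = h/(h + 1)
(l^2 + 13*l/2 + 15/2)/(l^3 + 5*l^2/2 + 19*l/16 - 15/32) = 16*(l + 5)/(16*l^2 + 16*l - 5)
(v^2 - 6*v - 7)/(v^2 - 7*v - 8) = (v - 7)/(v - 8)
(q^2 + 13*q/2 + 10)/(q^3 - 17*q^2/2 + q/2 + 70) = (q + 4)/(q^2 - 11*q + 28)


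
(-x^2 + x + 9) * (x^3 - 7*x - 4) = -x^5 + x^4 + 16*x^3 - 3*x^2 - 67*x - 36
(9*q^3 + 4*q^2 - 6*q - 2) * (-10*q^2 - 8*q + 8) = -90*q^5 - 112*q^4 + 100*q^3 + 100*q^2 - 32*q - 16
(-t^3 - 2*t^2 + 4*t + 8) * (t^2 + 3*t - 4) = -t^5 - 5*t^4 + 2*t^3 + 28*t^2 + 8*t - 32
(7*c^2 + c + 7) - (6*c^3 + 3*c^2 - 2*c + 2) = -6*c^3 + 4*c^2 + 3*c + 5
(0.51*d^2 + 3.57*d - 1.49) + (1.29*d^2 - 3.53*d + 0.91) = 1.8*d^2 + 0.04*d - 0.58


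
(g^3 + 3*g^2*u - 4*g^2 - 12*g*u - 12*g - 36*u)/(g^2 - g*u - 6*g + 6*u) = (-g^2 - 3*g*u - 2*g - 6*u)/(-g + u)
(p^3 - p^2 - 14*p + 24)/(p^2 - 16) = (p^2 - 5*p + 6)/(p - 4)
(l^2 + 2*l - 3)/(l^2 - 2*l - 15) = (l - 1)/(l - 5)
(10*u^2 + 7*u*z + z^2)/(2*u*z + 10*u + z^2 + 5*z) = (5*u + z)/(z + 5)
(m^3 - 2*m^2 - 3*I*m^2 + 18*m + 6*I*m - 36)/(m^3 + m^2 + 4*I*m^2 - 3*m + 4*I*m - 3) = (m^2 + m*(-2 - 6*I) + 12*I)/(m^2 + m*(1 + I) + I)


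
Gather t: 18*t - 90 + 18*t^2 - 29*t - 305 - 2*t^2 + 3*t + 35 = 16*t^2 - 8*t - 360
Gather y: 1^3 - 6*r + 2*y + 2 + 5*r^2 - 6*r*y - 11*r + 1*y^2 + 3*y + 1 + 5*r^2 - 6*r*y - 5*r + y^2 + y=10*r^2 - 22*r + 2*y^2 + y*(6 - 12*r) + 4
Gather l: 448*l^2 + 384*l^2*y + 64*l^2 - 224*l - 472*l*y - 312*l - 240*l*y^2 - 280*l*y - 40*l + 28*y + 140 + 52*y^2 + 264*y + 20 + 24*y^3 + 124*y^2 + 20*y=l^2*(384*y + 512) + l*(-240*y^2 - 752*y - 576) + 24*y^3 + 176*y^2 + 312*y + 160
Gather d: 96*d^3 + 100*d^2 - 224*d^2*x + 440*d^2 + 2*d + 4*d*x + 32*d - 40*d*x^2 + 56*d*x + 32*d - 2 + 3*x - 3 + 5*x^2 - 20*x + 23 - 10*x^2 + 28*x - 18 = 96*d^3 + d^2*(540 - 224*x) + d*(-40*x^2 + 60*x + 66) - 5*x^2 + 11*x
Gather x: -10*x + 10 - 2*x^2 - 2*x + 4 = -2*x^2 - 12*x + 14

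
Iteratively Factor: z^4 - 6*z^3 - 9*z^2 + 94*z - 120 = (z - 2)*(z^3 - 4*z^2 - 17*z + 60) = (z - 5)*(z - 2)*(z^2 + z - 12) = (z - 5)*(z - 3)*(z - 2)*(z + 4)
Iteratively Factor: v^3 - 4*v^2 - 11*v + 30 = (v - 2)*(v^2 - 2*v - 15) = (v - 2)*(v + 3)*(v - 5)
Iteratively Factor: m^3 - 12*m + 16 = (m - 2)*(m^2 + 2*m - 8) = (m - 2)*(m + 4)*(m - 2)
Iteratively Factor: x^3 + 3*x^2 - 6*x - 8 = (x - 2)*(x^2 + 5*x + 4) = (x - 2)*(x + 1)*(x + 4)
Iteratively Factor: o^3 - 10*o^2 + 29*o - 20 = (o - 1)*(o^2 - 9*o + 20) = (o - 4)*(o - 1)*(o - 5)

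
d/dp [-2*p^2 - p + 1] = -4*p - 1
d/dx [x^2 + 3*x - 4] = 2*x + 3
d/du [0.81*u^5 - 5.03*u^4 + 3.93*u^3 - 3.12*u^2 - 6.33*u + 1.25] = 4.05*u^4 - 20.12*u^3 + 11.79*u^2 - 6.24*u - 6.33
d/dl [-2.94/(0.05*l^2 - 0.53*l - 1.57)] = (0.294*l - 1.5582)/(-0.05*l^2 + 0.53*l + 1.57)^2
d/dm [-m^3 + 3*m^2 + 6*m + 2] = -3*m^2 + 6*m + 6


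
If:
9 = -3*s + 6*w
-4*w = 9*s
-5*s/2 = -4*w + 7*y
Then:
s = -6/11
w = 27/22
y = 69/77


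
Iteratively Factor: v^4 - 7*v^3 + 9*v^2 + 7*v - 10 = (v + 1)*(v^3 - 8*v^2 + 17*v - 10) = (v - 1)*(v + 1)*(v^2 - 7*v + 10) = (v - 2)*(v - 1)*(v + 1)*(v - 5)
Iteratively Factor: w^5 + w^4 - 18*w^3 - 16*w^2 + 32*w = (w + 4)*(w^4 - 3*w^3 - 6*w^2 + 8*w) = w*(w + 4)*(w^3 - 3*w^2 - 6*w + 8) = w*(w - 1)*(w + 4)*(w^2 - 2*w - 8) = w*(w - 4)*(w - 1)*(w + 4)*(w + 2)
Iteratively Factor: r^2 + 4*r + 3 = (r + 1)*(r + 3)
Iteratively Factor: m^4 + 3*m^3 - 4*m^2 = (m)*(m^3 + 3*m^2 - 4*m) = m*(m - 1)*(m^2 + 4*m) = m*(m - 1)*(m + 4)*(m)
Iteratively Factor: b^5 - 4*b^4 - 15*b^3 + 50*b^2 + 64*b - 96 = (b + 2)*(b^4 - 6*b^3 - 3*b^2 + 56*b - 48) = (b - 4)*(b + 2)*(b^3 - 2*b^2 - 11*b + 12) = (b - 4)^2*(b + 2)*(b^2 + 2*b - 3) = (b - 4)^2*(b + 2)*(b + 3)*(b - 1)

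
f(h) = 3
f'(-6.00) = 0.00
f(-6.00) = 3.00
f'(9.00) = 0.00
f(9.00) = 3.00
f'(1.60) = 0.00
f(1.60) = 3.00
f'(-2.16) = 0.00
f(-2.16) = 3.00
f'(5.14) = 0.00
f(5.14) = 3.00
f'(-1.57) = 0.00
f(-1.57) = 3.00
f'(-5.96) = 0.00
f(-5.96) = 3.00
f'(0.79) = 0.00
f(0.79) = 3.00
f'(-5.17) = 0.00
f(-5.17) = 3.00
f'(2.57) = 0.00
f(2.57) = 3.00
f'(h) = 0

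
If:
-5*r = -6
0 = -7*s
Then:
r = 6/5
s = 0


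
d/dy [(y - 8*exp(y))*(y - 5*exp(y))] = -13*y*exp(y) + 2*y + 80*exp(2*y) - 13*exp(y)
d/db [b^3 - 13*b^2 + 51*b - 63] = 3*b^2 - 26*b + 51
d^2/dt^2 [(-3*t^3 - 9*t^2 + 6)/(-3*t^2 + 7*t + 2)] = 12*(59*t^3 + 21*t^2 + 69*t - 49)/(27*t^6 - 189*t^5 + 387*t^4 - 91*t^3 - 258*t^2 - 84*t - 8)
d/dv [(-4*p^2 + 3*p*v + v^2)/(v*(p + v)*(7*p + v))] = (28*p^4 + 64*p^3*v - 5*p^2*v^2 - 6*p*v^3 - v^4)/(v^2*(49*p^4 + 112*p^3*v + 78*p^2*v^2 + 16*p*v^3 + v^4))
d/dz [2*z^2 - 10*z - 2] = 4*z - 10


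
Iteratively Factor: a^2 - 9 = (a - 3)*(a + 3)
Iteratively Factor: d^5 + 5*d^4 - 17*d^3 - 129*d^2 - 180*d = (d + 4)*(d^4 + d^3 - 21*d^2 - 45*d) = (d + 3)*(d + 4)*(d^3 - 2*d^2 - 15*d) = d*(d + 3)*(d + 4)*(d^2 - 2*d - 15) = d*(d - 5)*(d + 3)*(d + 4)*(d + 3)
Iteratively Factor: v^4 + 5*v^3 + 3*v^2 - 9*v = (v - 1)*(v^3 + 6*v^2 + 9*v) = (v - 1)*(v + 3)*(v^2 + 3*v) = v*(v - 1)*(v + 3)*(v + 3)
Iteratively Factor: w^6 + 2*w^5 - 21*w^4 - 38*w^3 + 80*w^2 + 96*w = (w)*(w^5 + 2*w^4 - 21*w^3 - 38*w^2 + 80*w + 96) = w*(w - 2)*(w^4 + 4*w^3 - 13*w^2 - 64*w - 48) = w*(w - 2)*(w + 1)*(w^3 + 3*w^2 - 16*w - 48) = w*(w - 2)*(w + 1)*(w + 4)*(w^2 - w - 12) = w*(w - 4)*(w - 2)*(w + 1)*(w + 4)*(w + 3)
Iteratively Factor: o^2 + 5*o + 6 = (o + 2)*(o + 3)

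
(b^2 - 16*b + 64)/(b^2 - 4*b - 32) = (b - 8)/(b + 4)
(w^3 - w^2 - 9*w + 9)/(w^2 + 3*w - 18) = (w^2 + 2*w - 3)/(w + 6)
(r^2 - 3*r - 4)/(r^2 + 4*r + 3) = (r - 4)/(r + 3)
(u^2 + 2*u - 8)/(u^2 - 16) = (u - 2)/(u - 4)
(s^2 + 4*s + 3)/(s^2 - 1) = (s + 3)/(s - 1)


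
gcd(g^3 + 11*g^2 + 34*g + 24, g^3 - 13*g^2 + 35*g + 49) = g + 1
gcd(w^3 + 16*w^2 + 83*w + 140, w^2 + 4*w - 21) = w + 7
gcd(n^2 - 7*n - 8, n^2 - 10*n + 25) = 1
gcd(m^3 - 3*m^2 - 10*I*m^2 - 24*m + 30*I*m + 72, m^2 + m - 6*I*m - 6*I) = m - 6*I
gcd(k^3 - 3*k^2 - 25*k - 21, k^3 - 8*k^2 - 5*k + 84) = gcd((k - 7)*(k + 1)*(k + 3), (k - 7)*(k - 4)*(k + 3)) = k^2 - 4*k - 21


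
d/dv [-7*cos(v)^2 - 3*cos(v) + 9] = (14*cos(v) + 3)*sin(v)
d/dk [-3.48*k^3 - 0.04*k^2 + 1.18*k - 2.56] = -10.44*k^2 - 0.08*k + 1.18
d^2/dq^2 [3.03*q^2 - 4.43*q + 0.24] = 6.06000000000000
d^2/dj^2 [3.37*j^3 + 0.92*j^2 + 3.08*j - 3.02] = 20.22*j + 1.84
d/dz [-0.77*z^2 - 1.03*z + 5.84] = -1.54*z - 1.03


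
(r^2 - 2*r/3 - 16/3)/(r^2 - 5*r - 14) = (r - 8/3)/(r - 7)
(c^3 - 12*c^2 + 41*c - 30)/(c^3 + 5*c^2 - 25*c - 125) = (c^2 - 7*c + 6)/(c^2 + 10*c + 25)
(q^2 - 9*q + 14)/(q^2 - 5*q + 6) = (q - 7)/(q - 3)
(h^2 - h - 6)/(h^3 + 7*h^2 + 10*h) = (h - 3)/(h*(h + 5))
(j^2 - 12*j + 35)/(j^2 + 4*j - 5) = (j^2 - 12*j + 35)/(j^2 + 4*j - 5)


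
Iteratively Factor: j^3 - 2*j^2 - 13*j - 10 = (j - 5)*(j^2 + 3*j + 2) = (j - 5)*(j + 2)*(j + 1)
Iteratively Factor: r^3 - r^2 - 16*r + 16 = (r - 4)*(r^2 + 3*r - 4) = (r - 4)*(r - 1)*(r + 4)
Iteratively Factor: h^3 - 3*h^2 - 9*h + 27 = (h + 3)*(h^2 - 6*h + 9) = (h - 3)*(h + 3)*(h - 3)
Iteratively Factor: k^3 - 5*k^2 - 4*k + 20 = (k + 2)*(k^2 - 7*k + 10) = (k - 2)*(k + 2)*(k - 5)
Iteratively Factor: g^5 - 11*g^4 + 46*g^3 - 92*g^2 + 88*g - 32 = (g - 2)*(g^4 - 9*g^3 + 28*g^2 - 36*g + 16) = (g - 2)^2*(g^3 - 7*g^2 + 14*g - 8) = (g - 4)*(g - 2)^2*(g^2 - 3*g + 2) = (g - 4)*(g - 2)^2*(g - 1)*(g - 2)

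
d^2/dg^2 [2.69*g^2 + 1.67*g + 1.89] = 5.38000000000000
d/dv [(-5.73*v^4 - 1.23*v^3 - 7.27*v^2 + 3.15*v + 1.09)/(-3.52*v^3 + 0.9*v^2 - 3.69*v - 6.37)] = (20.1696*v^6 - 10.314*v^5 + 36.7337*v^4 + 177.2538*v^3 + 59.007*v^2 + 90.6578*v - 16.0434)/(12.3904*v^6 - 6.336*v^5 + 26.7876*v^4 + 38.2028*v^3 + 2.1501*v^2 + 47.0106*v + 40.5769)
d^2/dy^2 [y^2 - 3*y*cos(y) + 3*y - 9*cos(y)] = 3*y*cos(y) + 6*sin(y) + 9*cos(y) + 2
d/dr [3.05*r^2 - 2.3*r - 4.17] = 6.1*r - 2.3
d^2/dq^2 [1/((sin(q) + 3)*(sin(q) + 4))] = (-4*sin(q)^4 - 21*sin(q)^3 + 5*sin(q)^2 + 126*sin(q) + 74)/((sin(q) + 3)^3*(sin(q) + 4)^3)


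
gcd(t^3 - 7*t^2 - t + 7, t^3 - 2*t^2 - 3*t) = t + 1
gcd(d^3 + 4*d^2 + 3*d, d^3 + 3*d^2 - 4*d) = d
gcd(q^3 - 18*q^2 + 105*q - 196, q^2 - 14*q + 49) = q^2 - 14*q + 49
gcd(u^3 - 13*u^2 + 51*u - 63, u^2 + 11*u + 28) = 1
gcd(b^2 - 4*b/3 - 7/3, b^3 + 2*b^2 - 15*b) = 1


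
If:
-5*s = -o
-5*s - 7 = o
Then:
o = -7/2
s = -7/10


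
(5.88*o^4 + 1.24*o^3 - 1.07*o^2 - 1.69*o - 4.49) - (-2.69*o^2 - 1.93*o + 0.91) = 5.88*o^4 + 1.24*o^3 + 1.62*o^2 + 0.24*o - 5.4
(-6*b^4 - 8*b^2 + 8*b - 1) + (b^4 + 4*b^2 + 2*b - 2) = -5*b^4 - 4*b^2 + 10*b - 3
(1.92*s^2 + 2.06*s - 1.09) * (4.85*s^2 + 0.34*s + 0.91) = 9.312*s^4 + 10.6438*s^3 - 2.8389*s^2 + 1.504*s - 0.9919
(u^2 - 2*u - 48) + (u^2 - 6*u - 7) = 2*u^2 - 8*u - 55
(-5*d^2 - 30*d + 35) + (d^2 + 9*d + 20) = -4*d^2 - 21*d + 55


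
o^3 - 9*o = o*(o - 3)*(o + 3)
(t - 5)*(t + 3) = t^2 - 2*t - 15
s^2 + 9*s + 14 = (s + 2)*(s + 7)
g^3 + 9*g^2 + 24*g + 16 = (g + 1)*(g + 4)^2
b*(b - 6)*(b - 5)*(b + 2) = b^4 - 9*b^3 + 8*b^2 + 60*b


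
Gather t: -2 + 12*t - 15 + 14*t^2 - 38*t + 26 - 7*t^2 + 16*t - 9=7*t^2 - 10*t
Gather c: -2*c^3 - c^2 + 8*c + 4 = -2*c^3 - c^2 + 8*c + 4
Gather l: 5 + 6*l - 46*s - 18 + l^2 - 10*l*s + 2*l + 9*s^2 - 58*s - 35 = l^2 + l*(8 - 10*s) + 9*s^2 - 104*s - 48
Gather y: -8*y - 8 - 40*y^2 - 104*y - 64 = -40*y^2 - 112*y - 72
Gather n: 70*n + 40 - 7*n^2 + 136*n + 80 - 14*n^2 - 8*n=-21*n^2 + 198*n + 120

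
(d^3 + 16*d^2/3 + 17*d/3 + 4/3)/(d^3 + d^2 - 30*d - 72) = (3*d^2 + 4*d + 1)/(3*(d^2 - 3*d - 18))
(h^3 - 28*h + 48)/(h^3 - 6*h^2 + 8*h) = (h + 6)/h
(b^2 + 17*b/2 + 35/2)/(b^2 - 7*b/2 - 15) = (2*b^2 + 17*b + 35)/(2*b^2 - 7*b - 30)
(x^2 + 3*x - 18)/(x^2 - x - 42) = (x - 3)/(x - 7)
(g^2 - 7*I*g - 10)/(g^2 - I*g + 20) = (g - 2*I)/(g + 4*I)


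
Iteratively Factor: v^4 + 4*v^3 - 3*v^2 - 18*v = (v - 2)*(v^3 + 6*v^2 + 9*v) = (v - 2)*(v + 3)*(v^2 + 3*v) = v*(v - 2)*(v + 3)*(v + 3)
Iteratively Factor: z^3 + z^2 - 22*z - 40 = (z - 5)*(z^2 + 6*z + 8) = (z - 5)*(z + 2)*(z + 4)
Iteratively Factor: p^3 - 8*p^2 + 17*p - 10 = (p - 1)*(p^2 - 7*p + 10) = (p - 5)*(p - 1)*(p - 2)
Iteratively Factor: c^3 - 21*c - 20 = (c + 4)*(c^2 - 4*c - 5) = (c - 5)*(c + 4)*(c + 1)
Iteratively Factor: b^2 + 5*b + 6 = (b + 2)*(b + 3)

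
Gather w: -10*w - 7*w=-17*w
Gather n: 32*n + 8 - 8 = 32*n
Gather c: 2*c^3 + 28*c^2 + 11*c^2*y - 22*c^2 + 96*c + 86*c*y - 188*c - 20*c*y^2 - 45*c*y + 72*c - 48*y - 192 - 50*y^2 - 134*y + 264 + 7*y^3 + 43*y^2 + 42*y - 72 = 2*c^3 + c^2*(11*y + 6) + c*(-20*y^2 + 41*y - 20) + 7*y^3 - 7*y^2 - 140*y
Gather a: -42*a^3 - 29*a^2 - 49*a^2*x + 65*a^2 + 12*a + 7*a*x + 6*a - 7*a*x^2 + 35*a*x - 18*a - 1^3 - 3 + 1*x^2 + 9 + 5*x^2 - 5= -42*a^3 + a^2*(36 - 49*x) + a*(-7*x^2 + 42*x) + 6*x^2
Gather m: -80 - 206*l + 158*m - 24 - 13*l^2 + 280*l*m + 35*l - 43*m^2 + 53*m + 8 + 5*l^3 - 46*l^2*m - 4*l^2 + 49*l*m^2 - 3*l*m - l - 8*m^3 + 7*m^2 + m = 5*l^3 - 17*l^2 - 172*l - 8*m^3 + m^2*(49*l - 36) + m*(-46*l^2 + 277*l + 212) - 96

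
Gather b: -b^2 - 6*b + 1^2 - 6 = -b^2 - 6*b - 5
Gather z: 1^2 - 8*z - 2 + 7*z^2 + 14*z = 7*z^2 + 6*z - 1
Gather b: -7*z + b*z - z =b*z - 8*z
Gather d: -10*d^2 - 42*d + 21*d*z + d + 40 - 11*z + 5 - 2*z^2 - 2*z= -10*d^2 + d*(21*z - 41) - 2*z^2 - 13*z + 45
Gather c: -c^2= -c^2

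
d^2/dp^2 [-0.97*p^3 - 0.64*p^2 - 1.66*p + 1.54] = -5.82*p - 1.28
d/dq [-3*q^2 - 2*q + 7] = -6*q - 2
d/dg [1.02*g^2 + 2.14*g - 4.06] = 2.04*g + 2.14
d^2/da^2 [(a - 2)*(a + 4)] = 2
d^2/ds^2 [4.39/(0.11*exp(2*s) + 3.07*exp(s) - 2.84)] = (4.39*(0.22*exp(s) + 3.07)*(0.44*exp(s) + 6.14)*exp(s) - (1.9316*exp(s) + 13.4773)*(0.11*exp(2*s) + 3.07*exp(s) - 2.84))*exp(s)/(0.11*exp(2*s) + 3.07*exp(s) - 2.84)^3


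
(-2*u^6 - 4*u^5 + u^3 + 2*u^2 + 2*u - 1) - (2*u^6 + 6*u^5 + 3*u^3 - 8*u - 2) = -4*u^6 - 10*u^5 - 2*u^3 + 2*u^2 + 10*u + 1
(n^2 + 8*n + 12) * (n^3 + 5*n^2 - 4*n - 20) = n^5 + 13*n^4 + 48*n^3 + 8*n^2 - 208*n - 240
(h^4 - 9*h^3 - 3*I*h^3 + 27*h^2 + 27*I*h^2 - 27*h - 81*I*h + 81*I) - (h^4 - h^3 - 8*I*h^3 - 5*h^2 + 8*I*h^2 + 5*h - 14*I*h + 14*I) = -8*h^3 + 5*I*h^3 + 32*h^2 + 19*I*h^2 - 32*h - 67*I*h + 67*I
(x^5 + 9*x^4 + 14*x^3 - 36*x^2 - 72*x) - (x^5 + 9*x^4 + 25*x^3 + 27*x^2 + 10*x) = -11*x^3 - 63*x^2 - 82*x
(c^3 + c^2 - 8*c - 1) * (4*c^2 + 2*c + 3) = 4*c^5 + 6*c^4 - 27*c^3 - 17*c^2 - 26*c - 3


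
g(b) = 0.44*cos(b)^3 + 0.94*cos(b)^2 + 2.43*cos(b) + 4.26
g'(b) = -1.32*sin(b)*cos(b)^2 - 1.88*sin(b)*cos(b) - 2.43*sin(b)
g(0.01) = 8.07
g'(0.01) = -0.06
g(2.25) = 3.00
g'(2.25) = -1.38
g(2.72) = 2.49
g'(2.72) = -0.74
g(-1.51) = 4.41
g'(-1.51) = 2.54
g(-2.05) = 3.30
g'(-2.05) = 1.64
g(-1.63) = 4.12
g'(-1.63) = 2.32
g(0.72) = 6.81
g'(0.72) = -3.03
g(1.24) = 5.16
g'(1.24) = -3.01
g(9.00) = 2.49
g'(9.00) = -0.75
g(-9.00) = 2.49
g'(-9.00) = 0.75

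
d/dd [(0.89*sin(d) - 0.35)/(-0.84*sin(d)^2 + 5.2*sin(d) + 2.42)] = (0.7476*sin(d)^2 - 0.588*sin(d) + 3.9738)*cos(d)/(0.7056*sin(d)^4 - 8.736*sin(d)^3 + 22.9744*sin(d)^2 + 25.168*sin(d) + 5.8564)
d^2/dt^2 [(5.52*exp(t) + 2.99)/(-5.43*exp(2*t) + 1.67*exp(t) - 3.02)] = (-162.756648*exp(4*t) - 402.695316*exp(3*t) + 624.462489*exp(2*t) + 159.948877*exp(t) - 65.424374)*exp(t)/(160.103007*exp(6*t) - 147.719349*exp(5*t) + 312.564375*exp(4*t) - 168.971435*exp(3*t) + 173.83875*exp(2*t) - 45.693204*exp(t) + 27.543608)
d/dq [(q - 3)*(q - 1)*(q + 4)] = 3*q^2 - 13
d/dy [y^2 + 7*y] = 2*y + 7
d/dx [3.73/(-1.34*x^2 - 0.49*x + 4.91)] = (9.9964*x + 1.8277)/(1.34*x^2 + 0.49*x - 4.91)^2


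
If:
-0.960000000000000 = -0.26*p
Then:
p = 3.69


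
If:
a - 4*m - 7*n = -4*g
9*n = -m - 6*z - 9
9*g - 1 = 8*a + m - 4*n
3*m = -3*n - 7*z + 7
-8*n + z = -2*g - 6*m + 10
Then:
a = -29865/5296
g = -20477/5296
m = -4425/5296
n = -13439/5296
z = 1619/662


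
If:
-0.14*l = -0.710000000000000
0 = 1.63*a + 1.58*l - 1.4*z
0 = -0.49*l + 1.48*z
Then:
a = -3.47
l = 5.07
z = 1.68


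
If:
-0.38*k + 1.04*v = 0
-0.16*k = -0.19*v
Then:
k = 0.00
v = 0.00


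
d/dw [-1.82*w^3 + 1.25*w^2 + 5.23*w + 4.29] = -5.46*w^2 + 2.5*w + 5.23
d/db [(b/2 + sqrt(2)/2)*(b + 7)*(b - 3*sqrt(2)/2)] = 3*b^2/2 - sqrt(2)*b/2 + 7*b - 7*sqrt(2)/4 - 3/2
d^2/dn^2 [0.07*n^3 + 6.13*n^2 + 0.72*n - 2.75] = 0.42*n + 12.26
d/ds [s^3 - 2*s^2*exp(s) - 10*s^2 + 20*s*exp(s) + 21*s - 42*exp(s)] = -2*s^2*exp(s) + 3*s^2 + 16*s*exp(s) - 20*s - 22*exp(s) + 21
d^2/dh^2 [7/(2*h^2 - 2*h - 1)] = 28*(2*h^2 - 2*h - 2*(2*h - 1)^2 - 1)/(-2*h^2 + 2*h + 1)^3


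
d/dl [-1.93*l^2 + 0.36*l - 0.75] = 0.36 - 3.86*l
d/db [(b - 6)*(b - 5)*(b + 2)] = 3*b^2 - 18*b + 8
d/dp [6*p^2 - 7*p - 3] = 12*p - 7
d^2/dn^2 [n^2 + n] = 2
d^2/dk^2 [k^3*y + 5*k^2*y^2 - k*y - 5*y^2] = 2*y*(3*k + 5*y)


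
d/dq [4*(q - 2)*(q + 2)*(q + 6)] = 12*q^2 + 48*q - 16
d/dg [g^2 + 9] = 2*g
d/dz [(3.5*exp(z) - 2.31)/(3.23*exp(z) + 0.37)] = 8.7563*exp(z)/(3.23*exp(z) + 0.37)^2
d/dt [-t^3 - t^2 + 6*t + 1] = -3*t^2 - 2*t + 6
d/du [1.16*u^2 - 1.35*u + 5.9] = 2.32*u - 1.35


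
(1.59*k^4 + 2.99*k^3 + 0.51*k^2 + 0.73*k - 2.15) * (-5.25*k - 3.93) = -8.3475*k^5 - 21.9462*k^4 - 14.4282*k^3 - 5.8368*k^2 + 8.4186*k + 8.4495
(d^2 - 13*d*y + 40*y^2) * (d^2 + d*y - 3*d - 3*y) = d^4 - 12*d^3*y - 3*d^3 + 27*d^2*y^2 + 36*d^2*y + 40*d*y^3 - 81*d*y^2 - 120*y^3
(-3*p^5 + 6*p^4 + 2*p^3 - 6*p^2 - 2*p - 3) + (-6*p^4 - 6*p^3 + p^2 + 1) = -3*p^5 - 4*p^3 - 5*p^2 - 2*p - 2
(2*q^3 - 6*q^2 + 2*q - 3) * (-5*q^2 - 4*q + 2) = -10*q^5 + 22*q^4 + 18*q^3 - 5*q^2 + 16*q - 6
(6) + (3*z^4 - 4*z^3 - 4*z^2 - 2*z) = 3*z^4 - 4*z^3 - 4*z^2 - 2*z + 6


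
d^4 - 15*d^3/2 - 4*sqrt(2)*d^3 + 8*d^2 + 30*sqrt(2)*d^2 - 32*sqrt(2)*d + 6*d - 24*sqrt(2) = (d - 6)*(d - 2)*(d + 1/2)*(d - 4*sqrt(2))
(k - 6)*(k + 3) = k^2 - 3*k - 18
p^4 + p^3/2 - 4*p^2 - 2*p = p*(p - 2)*(p + 1/2)*(p + 2)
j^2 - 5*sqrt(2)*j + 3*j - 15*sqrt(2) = (j + 3)*(j - 5*sqrt(2))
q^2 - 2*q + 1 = (q - 1)^2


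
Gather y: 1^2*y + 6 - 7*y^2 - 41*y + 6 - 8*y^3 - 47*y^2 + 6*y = -8*y^3 - 54*y^2 - 34*y + 12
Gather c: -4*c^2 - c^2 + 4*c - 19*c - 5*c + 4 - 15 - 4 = -5*c^2 - 20*c - 15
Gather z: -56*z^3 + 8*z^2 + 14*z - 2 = -56*z^3 + 8*z^2 + 14*z - 2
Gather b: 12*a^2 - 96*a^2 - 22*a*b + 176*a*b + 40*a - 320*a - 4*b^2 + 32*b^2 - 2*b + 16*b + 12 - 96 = -84*a^2 - 280*a + 28*b^2 + b*(154*a + 14) - 84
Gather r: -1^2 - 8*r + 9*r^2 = 9*r^2 - 8*r - 1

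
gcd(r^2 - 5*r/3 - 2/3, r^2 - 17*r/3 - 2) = r + 1/3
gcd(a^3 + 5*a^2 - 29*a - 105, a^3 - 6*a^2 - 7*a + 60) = a^2 - 2*a - 15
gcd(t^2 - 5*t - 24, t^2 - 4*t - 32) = t - 8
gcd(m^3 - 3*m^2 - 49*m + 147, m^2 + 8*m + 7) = m + 7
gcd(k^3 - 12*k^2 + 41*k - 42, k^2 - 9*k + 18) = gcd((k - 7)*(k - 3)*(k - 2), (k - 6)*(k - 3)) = k - 3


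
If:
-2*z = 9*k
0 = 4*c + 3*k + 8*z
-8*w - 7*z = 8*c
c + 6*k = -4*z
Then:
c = 0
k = 0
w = 0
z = 0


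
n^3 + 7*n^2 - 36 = (n - 2)*(n + 3)*(n + 6)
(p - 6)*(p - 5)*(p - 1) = p^3 - 12*p^2 + 41*p - 30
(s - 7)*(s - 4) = s^2 - 11*s + 28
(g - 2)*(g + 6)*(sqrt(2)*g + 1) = sqrt(2)*g^3 + g^2 + 4*sqrt(2)*g^2 - 12*sqrt(2)*g + 4*g - 12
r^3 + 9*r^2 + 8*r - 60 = (r - 2)*(r + 5)*(r + 6)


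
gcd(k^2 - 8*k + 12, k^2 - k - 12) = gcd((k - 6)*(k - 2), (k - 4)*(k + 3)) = 1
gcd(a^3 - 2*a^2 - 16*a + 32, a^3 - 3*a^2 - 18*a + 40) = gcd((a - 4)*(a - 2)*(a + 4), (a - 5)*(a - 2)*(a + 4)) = a^2 + 2*a - 8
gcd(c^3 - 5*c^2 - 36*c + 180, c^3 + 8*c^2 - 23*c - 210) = c^2 + c - 30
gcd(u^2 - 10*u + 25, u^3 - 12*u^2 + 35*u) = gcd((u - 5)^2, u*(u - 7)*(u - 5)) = u - 5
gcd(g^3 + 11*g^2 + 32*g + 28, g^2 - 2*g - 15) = 1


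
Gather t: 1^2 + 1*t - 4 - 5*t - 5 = -4*t - 8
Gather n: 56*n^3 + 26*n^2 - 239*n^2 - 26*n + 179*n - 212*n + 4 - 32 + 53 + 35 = 56*n^3 - 213*n^2 - 59*n + 60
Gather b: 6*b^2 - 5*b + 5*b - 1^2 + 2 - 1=6*b^2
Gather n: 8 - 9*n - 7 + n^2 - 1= n^2 - 9*n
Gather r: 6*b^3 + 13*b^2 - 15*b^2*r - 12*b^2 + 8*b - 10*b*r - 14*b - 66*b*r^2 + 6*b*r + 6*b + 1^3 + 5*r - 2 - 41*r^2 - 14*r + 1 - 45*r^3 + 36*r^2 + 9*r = 6*b^3 + b^2 - 45*r^3 + r^2*(-66*b - 5) + r*(-15*b^2 - 4*b)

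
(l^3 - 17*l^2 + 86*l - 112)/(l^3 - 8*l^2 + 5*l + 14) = (l - 8)/(l + 1)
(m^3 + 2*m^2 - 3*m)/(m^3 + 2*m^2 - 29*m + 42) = m*(m^2 + 2*m - 3)/(m^3 + 2*m^2 - 29*m + 42)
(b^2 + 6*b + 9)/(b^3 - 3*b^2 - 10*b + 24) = (b + 3)/(b^2 - 6*b + 8)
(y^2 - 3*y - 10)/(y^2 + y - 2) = (y - 5)/(y - 1)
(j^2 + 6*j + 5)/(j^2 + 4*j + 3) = (j + 5)/(j + 3)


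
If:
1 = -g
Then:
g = -1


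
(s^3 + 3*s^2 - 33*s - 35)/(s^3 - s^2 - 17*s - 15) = (s + 7)/(s + 3)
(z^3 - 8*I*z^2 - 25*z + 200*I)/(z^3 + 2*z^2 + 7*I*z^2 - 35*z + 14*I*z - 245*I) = (z^2 + z*(5 - 8*I) - 40*I)/(z^2 + 7*z*(1 + I) + 49*I)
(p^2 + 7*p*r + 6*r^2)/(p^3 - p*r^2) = (p + 6*r)/(p*(p - r))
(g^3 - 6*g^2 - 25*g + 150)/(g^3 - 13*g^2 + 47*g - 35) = (g^2 - g - 30)/(g^2 - 8*g + 7)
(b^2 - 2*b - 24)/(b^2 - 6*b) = (b + 4)/b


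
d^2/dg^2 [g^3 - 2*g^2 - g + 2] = 6*g - 4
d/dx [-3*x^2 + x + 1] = 1 - 6*x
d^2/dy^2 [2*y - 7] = 0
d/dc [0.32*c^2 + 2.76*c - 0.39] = 0.64*c + 2.76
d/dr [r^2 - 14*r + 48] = 2*r - 14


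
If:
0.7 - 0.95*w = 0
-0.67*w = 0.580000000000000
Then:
No Solution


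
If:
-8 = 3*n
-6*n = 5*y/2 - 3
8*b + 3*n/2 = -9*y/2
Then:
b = -151/40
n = -8/3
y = 38/5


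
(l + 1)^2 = l^2 + 2*l + 1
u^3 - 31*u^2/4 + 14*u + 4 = (u - 4)^2*(u + 1/4)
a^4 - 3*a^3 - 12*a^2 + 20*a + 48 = (a - 4)*(a - 3)*(a + 2)^2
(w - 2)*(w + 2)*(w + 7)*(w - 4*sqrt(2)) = w^4 - 4*sqrt(2)*w^3 + 7*w^3 - 28*sqrt(2)*w^2 - 4*w^2 - 28*w + 16*sqrt(2)*w + 112*sqrt(2)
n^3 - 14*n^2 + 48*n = n*(n - 8)*(n - 6)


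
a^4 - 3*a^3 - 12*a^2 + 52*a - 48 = (a - 3)*(a - 2)^2*(a + 4)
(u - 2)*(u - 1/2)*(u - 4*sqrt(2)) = u^3 - 4*sqrt(2)*u^2 - 5*u^2/2 + u + 10*sqrt(2)*u - 4*sqrt(2)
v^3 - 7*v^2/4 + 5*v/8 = v*(v - 5/4)*(v - 1/2)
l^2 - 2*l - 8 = (l - 4)*(l + 2)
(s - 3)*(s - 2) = s^2 - 5*s + 6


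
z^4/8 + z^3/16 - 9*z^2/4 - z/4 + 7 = (z/4 + 1)*(z/2 + 1)*(z - 7/2)*(z - 2)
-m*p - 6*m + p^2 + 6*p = (-m + p)*(p + 6)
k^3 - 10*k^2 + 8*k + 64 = (k - 8)*(k - 4)*(k + 2)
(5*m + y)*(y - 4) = 5*m*y - 20*m + y^2 - 4*y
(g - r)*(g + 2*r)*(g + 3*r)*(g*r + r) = g^4*r + 4*g^3*r^2 + g^3*r + g^2*r^3 + 4*g^2*r^2 - 6*g*r^4 + g*r^3 - 6*r^4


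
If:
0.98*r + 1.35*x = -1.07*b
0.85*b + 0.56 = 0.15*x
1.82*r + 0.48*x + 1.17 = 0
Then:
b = -0.47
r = -0.92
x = 1.04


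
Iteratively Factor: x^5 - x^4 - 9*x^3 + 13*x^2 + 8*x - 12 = (x - 2)*(x^4 + x^3 - 7*x^2 - x + 6) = (x - 2)*(x - 1)*(x^3 + 2*x^2 - 5*x - 6) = (x - 2)*(x - 1)*(x + 3)*(x^2 - x - 2) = (x - 2)^2*(x - 1)*(x + 3)*(x + 1)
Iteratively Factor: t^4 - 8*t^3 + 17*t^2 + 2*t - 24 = (t - 2)*(t^3 - 6*t^2 + 5*t + 12) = (t - 4)*(t - 2)*(t^2 - 2*t - 3) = (t - 4)*(t - 2)*(t + 1)*(t - 3)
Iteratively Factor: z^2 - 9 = (z - 3)*(z + 3)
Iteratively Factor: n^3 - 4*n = (n)*(n^2 - 4) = n*(n + 2)*(n - 2)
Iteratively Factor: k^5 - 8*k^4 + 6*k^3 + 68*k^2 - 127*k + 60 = (k - 1)*(k^4 - 7*k^3 - k^2 + 67*k - 60) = (k - 1)^2*(k^3 - 6*k^2 - 7*k + 60) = (k - 1)^2*(k + 3)*(k^2 - 9*k + 20) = (k - 4)*(k - 1)^2*(k + 3)*(k - 5)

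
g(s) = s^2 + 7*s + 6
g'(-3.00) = 1.00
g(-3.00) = -6.00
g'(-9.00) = -11.00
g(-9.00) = 24.00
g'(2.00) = 11.00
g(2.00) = 24.00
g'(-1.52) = 3.96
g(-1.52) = -2.33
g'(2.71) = 12.42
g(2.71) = 32.31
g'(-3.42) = 0.16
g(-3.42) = -6.24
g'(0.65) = 8.30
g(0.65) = 10.97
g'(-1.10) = 4.80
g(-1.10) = -0.49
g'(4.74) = 16.48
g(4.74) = 61.65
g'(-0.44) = 6.12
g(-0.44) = 3.11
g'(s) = 2*s + 7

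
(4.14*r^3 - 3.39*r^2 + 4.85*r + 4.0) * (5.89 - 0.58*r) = -2.4012*r^4 + 26.3508*r^3 - 22.7801*r^2 + 26.2465*r + 23.56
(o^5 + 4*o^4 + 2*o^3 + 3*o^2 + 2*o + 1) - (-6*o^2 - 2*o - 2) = o^5 + 4*o^4 + 2*o^3 + 9*o^2 + 4*o + 3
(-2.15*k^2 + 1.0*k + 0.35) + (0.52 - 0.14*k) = -2.15*k^2 + 0.86*k + 0.87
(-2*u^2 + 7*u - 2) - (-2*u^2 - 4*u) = 11*u - 2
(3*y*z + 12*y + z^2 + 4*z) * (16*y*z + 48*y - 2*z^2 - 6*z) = 48*y^2*z^2 + 336*y^2*z + 576*y^2 + 10*y*z^3 + 70*y*z^2 + 120*y*z - 2*z^4 - 14*z^3 - 24*z^2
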